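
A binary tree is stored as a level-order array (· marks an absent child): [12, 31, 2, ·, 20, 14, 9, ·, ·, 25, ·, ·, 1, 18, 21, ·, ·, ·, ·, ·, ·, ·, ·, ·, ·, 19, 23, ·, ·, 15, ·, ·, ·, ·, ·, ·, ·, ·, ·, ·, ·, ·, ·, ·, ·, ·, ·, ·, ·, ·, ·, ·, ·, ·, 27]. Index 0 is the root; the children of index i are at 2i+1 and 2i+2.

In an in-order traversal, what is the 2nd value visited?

25

In-order visits the left subtree, then the node, then the right subtree.
At 12: go left to 31.
  At 31: no left child.
  Visit 31.
  At 31: go right to 20.
    At 20: go left to 25.
      25 is a leaf — visit 25.
    Visit 20.
    At 20: no right child.
Visit 12.
At 12: go right to 2.
  At 2: go left to 14.
    At 14: no left child.
    Visit 14.
    At 14: go right to 1.
      At 1: go left to 19.
        19 is a leaf — visit 19.
      Visit 1.
      At 1: go right to 23.
        At 23: no left child.
        Visit 23.
        At 23: go right to 27.
          27 is a leaf — visit 27.
  Visit 2.
  At 2: go right to 9.
    At 9: go left to 18.
      18 is a leaf — visit 18.
    Visit 9.
    At 9: go right to 21.
      At 21: go left to 15.
        15 is a leaf — visit 15.
      Visit 21.
      At 21: no right child.
Full in-order sequence: 31, 25, 20, 12, 14, 19, 1, 23, 27, 2, 18, 9, 15, 21.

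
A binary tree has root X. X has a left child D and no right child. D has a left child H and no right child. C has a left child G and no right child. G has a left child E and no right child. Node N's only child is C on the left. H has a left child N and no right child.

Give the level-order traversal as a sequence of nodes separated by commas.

Level-order visits nodes level by level from the root, left to right within each level.
Level 0: X
Level 1: D
Level 2: H
Level 3: N
Level 4: C
Level 5: G
Level 6: E

X, D, H, N, C, G, E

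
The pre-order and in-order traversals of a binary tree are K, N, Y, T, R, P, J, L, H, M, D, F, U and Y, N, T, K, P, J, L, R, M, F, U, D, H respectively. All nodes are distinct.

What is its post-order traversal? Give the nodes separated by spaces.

The first element of pre-order is the root; it splits in-order into left and right subtrees.
Root K: left subtree has 3 nodes {Y, N, T}, right has 9 {P, J, L, R, M, F, U, D, H}.
  Root N: left subtree has 1 node {Y}, right has 1 {T}.
  Root R: left subtree has 3 nodes {P, J, L}, right has 5 {M, F, U, D, H}.
    Root P: left subtree has 0 nodes { }, right has 2 {J, L}.
      Root J: left subtree has 0 nodes { }, right has 1 {L}.
    Root H: left subtree has 4 nodes {M, F, U, D}, right has 0 { }.
      Root M: left subtree has 0 nodes { }, right has 3 {F, U, D}.
        Root D: left subtree has 2 nodes {F, U}, right has 0 { }.
          Root F: left subtree has 0 nodes { }, right has 1 {U}.

Y T N L J P U F D M H R K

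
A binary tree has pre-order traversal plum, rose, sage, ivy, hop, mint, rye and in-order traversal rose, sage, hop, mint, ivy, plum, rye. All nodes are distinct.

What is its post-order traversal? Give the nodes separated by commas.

mint, hop, ivy, sage, rose, rye, plum

The first element of pre-order is the root; it splits in-order into left and right subtrees.
Root plum: left subtree has 5 nodes {rose, sage, hop, mint, ivy}, right has 1 {rye}.
  Root rose: left subtree has 0 nodes { }, right has 4 {sage, hop, mint, ivy}.
    Root sage: left subtree has 0 nodes { }, right has 3 {hop, mint, ivy}.
      Root ivy: left subtree has 2 nodes {hop, mint}, right has 0 { }.
        Root hop: left subtree has 0 nodes { }, right has 1 {mint}.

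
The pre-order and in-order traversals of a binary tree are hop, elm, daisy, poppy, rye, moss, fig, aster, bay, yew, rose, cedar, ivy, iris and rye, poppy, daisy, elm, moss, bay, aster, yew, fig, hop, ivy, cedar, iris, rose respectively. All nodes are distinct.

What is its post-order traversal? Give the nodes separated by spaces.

The first element of pre-order is the root; it splits in-order into left and right subtrees.
Root hop: left subtree has 9 nodes {rye, poppy, daisy, elm, moss, bay, aster, yew, fig}, right has 4 {ivy, cedar, iris, rose}.
  Root elm: left subtree has 3 nodes {rye, poppy, daisy}, right has 5 {moss, bay, aster, yew, fig}.
    Root daisy: left subtree has 2 nodes {rye, poppy}, right has 0 { }.
      Root poppy: left subtree has 1 node {rye}, right has 0 { }.
    Root moss: left subtree has 0 nodes { }, right has 4 {bay, aster, yew, fig}.
      Root fig: left subtree has 3 nodes {bay, aster, yew}, right has 0 { }.
        Root aster: left subtree has 1 node {bay}, right has 1 {yew}.
  Root rose: left subtree has 3 nodes {ivy, cedar, iris}, right has 0 { }.
    Root cedar: left subtree has 1 node {ivy}, right has 1 {iris}.

rye poppy daisy bay yew aster fig moss elm ivy iris cedar rose hop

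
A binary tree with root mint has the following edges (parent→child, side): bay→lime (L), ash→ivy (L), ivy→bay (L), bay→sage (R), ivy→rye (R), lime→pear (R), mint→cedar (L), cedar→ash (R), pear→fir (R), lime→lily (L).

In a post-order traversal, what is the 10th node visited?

cedar

Post-order visits the left subtree, then the right subtree, then the node.
At mint: go left to cedar.
  At cedar: no left child.
  At cedar: go right to ash.
    At ash: go left to ivy.
      At ivy: go left to bay.
        At bay: go left to lime.
          At lime: go left to lily.
            lily is a leaf — visit lily.
          At lime: go right to pear.
            At pear: no left child.
            At pear: go right to fir.
              fir is a leaf — visit fir.
            Visit pear.
          Visit lime.
        At bay: go right to sage.
          sage is a leaf — visit sage.
        Visit bay.
      At ivy: go right to rye.
        rye is a leaf — visit rye.
      Visit ivy.
    At ash: no right child.
    Visit ash.
  Visit cedar.
At mint: no right child.
Visit mint.
Full post-order sequence: lily, fir, pear, lime, sage, bay, rye, ivy, ash, cedar, mint.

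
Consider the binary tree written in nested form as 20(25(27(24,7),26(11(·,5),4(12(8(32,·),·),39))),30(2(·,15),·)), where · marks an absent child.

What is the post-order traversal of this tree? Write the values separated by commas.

Post-order visits the left subtree, then the right subtree, then the node.
At 20: go left to 25.
  At 25: go left to 27.
    At 27: go left to 24.
      24 is a leaf — visit 24.
    At 27: go right to 7.
      7 is a leaf — visit 7.
    Visit 27.
  At 25: go right to 26.
    At 26: go left to 11.
      At 11: no left child.
      At 11: go right to 5.
        5 is a leaf — visit 5.
      Visit 11.
    At 26: go right to 4.
      At 4: go left to 12.
        At 12: go left to 8.
          At 8: go left to 32.
            32 is a leaf — visit 32.
          At 8: no right child.
          Visit 8.
        At 12: no right child.
        Visit 12.
      At 4: go right to 39.
        39 is a leaf — visit 39.
      Visit 4.
    Visit 26.
  Visit 25.
At 20: go right to 30.
  At 30: go left to 2.
    At 2: no left child.
    At 2: go right to 15.
      15 is a leaf — visit 15.
    Visit 2.
  At 30: no right child.
  Visit 30.
Visit 20.

24, 7, 27, 5, 11, 32, 8, 12, 39, 4, 26, 25, 15, 2, 30, 20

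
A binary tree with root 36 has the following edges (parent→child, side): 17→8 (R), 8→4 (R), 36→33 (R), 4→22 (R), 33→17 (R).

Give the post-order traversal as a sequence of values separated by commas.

22, 4, 8, 17, 33, 36

Post-order visits the left subtree, then the right subtree, then the node.
At 36: no left child.
At 36: go right to 33.
  At 33: no left child.
  At 33: go right to 17.
    At 17: no left child.
    At 17: go right to 8.
      At 8: no left child.
      At 8: go right to 4.
        At 4: no left child.
        At 4: go right to 22.
          22 is a leaf — visit 22.
        Visit 4.
      Visit 8.
    Visit 17.
  Visit 33.
Visit 36.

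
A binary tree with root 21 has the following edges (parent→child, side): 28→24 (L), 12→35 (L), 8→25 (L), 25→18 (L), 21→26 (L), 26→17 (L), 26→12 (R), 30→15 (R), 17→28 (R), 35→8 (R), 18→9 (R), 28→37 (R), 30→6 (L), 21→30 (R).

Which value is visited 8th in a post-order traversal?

Post-order visits the left subtree, then the right subtree, then the node.
At 21: go left to 26.
  At 26: go left to 17.
    At 17: no left child.
    At 17: go right to 28.
      At 28: go left to 24.
        24 is a leaf — visit 24.
      At 28: go right to 37.
        37 is a leaf — visit 37.
      Visit 28.
    Visit 17.
  At 26: go right to 12.
    At 12: go left to 35.
      At 35: no left child.
      At 35: go right to 8.
        At 8: go left to 25.
          At 25: go left to 18.
            At 18: no left child.
            At 18: go right to 9.
              9 is a leaf — visit 9.
            Visit 18.
          At 25: no right child.
          Visit 25.
        At 8: no right child.
        Visit 8.
      Visit 35.
    At 12: no right child.
    Visit 12.
  Visit 26.
At 21: go right to 30.
  At 30: go left to 6.
    6 is a leaf — visit 6.
  At 30: go right to 15.
    15 is a leaf — visit 15.
  Visit 30.
Visit 21.
Full post-order sequence: 24, 37, 28, 17, 9, 18, 25, 8, 35, 12, 26, 6, 15, 30, 21.

8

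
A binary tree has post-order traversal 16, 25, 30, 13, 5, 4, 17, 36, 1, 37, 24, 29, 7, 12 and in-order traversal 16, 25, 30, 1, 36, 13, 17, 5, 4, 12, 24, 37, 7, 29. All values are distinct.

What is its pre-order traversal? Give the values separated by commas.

The last element of post-order is the root; it splits in-order into left and right subtrees.
Root 12: left subtree has 9 nodes {16, 25, 30, 1, 36, 13, 17, 5, 4}, right has 4 {24, 37, 7, 29}.
  Root 1: left subtree has 3 nodes {16, 25, 30}, right has 5 {36, 13, 17, 5, 4}.
    Root 30: left subtree has 2 nodes {16, 25}, right has 0 { }.
      Root 25: left subtree has 1 node {16}, right has 0 { }.
    Root 36: left subtree has 0 nodes { }, right has 4 {13, 17, 5, 4}.
      Root 17: left subtree has 1 node {13}, right has 2 {5, 4}.
        Root 4: left subtree has 1 node {5}, right has 0 { }.
  Root 7: left subtree has 2 nodes {24, 37}, right has 1 {29}.
    Root 24: left subtree has 0 nodes { }, right has 1 {37}.

12, 1, 30, 25, 16, 36, 17, 13, 4, 5, 7, 24, 37, 29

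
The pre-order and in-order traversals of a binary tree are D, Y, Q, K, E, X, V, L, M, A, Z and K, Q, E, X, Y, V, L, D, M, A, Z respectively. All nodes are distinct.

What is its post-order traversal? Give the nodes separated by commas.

The first element of pre-order is the root; it splits in-order into left and right subtrees.
Root D: left subtree has 7 nodes {K, Q, E, X, Y, V, L}, right has 3 {M, A, Z}.
  Root Y: left subtree has 4 nodes {K, Q, E, X}, right has 2 {V, L}.
    Root Q: left subtree has 1 node {K}, right has 2 {E, X}.
      Root E: left subtree has 0 nodes { }, right has 1 {X}.
    Root V: left subtree has 0 nodes { }, right has 1 {L}.
  Root M: left subtree has 0 nodes { }, right has 2 {A, Z}.
    Root A: left subtree has 0 nodes { }, right has 1 {Z}.

K, X, E, Q, L, V, Y, Z, A, M, D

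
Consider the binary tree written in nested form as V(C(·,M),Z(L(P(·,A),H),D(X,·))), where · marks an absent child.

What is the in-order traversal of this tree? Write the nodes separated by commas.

In-order visits the left subtree, then the node, then the right subtree.
At V: go left to C.
  At C: no left child.
  Visit C.
  At C: go right to M.
    M is a leaf — visit M.
Visit V.
At V: go right to Z.
  At Z: go left to L.
    At L: go left to P.
      At P: no left child.
      Visit P.
      At P: go right to A.
        A is a leaf — visit A.
    Visit L.
    At L: go right to H.
      H is a leaf — visit H.
  Visit Z.
  At Z: go right to D.
    At D: go left to X.
      X is a leaf — visit X.
    Visit D.
    At D: no right child.

C, M, V, P, A, L, H, Z, X, D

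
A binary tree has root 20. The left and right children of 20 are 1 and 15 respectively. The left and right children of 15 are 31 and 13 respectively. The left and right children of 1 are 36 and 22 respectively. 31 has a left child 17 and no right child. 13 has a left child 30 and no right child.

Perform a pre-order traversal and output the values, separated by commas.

Pre-order visits the node, then its left subtree, then its right subtree.
Visit 20.
At 20: go left to 1.
  Visit 1.
  At 1: go left to 36.
    36 is a leaf — visit 36.
  At 1: go right to 22.
    22 is a leaf — visit 22.
At 20: go right to 15.
  Visit 15.
  At 15: go left to 31.
    Visit 31.
    At 31: go left to 17.
      17 is a leaf — visit 17.
    At 31: no right child.
  At 15: go right to 13.
    Visit 13.
    At 13: go left to 30.
      30 is a leaf — visit 30.
    At 13: no right child.

20, 1, 36, 22, 15, 31, 17, 13, 30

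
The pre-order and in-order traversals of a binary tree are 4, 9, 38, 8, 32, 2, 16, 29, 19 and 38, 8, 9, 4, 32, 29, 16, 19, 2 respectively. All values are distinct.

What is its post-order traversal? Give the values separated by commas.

The first element of pre-order is the root; it splits in-order into left and right subtrees.
Root 4: left subtree has 3 nodes {38, 8, 9}, right has 5 {32, 29, 16, 19, 2}.
  Root 9: left subtree has 2 nodes {38, 8}, right has 0 { }.
    Root 38: left subtree has 0 nodes { }, right has 1 {8}.
  Root 32: left subtree has 0 nodes { }, right has 4 {29, 16, 19, 2}.
    Root 2: left subtree has 3 nodes {29, 16, 19}, right has 0 { }.
      Root 16: left subtree has 1 node {29}, right has 1 {19}.

8, 38, 9, 29, 19, 16, 2, 32, 4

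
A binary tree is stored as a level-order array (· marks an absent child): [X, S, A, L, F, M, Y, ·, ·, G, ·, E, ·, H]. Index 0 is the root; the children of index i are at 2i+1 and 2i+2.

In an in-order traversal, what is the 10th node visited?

In-order visits the left subtree, then the node, then the right subtree.
At X: go left to S.
  At S: go left to L.
    L is a leaf — visit L.
  Visit S.
  At S: go right to F.
    At F: go left to G.
      G is a leaf — visit G.
    Visit F.
    At F: no right child.
Visit X.
At X: go right to A.
  At A: go left to M.
    At M: go left to E.
      E is a leaf — visit E.
    Visit M.
    At M: no right child.
  Visit A.
  At A: go right to Y.
    At Y: go left to H.
      H is a leaf — visit H.
    Visit Y.
    At Y: no right child.
Full in-order sequence: L, S, G, F, X, E, M, A, H, Y.

Y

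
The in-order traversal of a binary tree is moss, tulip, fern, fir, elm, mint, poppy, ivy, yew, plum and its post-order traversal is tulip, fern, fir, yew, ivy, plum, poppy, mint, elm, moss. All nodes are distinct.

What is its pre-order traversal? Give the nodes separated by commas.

The last element of post-order is the root; it splits in-order into left and right subtrees.
Root moss: left subtree has 0 nodes { }, right has 9 {tulip, fern, fir, elm, mint, poppy, ivy, yew, plum}.
  Root elm: left subtree has 3 nodes {tulip, fern, fir}, right has 5 {mint, poppy, ivy, yew, plum}.
    Root fir: left subtree has 2 nodes {tulip, fern}, right has 0 { }.
      Root fern: left subtree has 1 node {tulip}, right has 0 { }.
    Root mint: left subtree has 0 nodes { }, right has 4 {poppy, ivy, yew, plum}.
      Root poppy: left subtree has 0 nodes { }, right has 3 {ivy, yew, plum}.
        Root plum: left subtree has 2 nodes {ivy, yew}, right has 0 { }.
          Root ivy: left subtree has 0 nodes { }, right has 1 {yew}.

moss, elm, fir, fern, tulip, mint, poppy, plum, ivy, yew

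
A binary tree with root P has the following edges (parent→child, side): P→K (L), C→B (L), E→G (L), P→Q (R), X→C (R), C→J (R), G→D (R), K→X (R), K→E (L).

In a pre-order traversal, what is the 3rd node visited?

E

Pre-order visits the node, then its left subtree, then its right subtree.
Visit P.
At P: go left to K.
  Visit K.
  At K: go left to E.
    Visit E.
    At E: go left to G.
      Visit G.
      At G: no left child.
      At G: go right to D.
        D is a leaf — visit D.
    At E: no right child.
  At K: go right to X.
    Visit X.
    At X: no left child.
    At X: go right to C.
      Visit C.
      At C: go left to B.
        B is a leaf — visit B.
      At C: go right to J.
        J is a leaf — visit J.
At P: go right to Q.
  Q is a leaf — visit Q.
Full pre-order sequence: P, K, E, G, D, X, C, B, J, Q.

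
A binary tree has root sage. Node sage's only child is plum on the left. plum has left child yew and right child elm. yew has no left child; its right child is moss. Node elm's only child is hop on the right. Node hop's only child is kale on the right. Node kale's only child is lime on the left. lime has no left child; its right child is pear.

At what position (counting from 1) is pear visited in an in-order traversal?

7

In-order visits the left subtree, then the node, then the right subtree.
At sage: go left to plum.
  At plum: go left to yew.
    At yew: no left child.
    Visit yew.
    At yew: go right to moss.
      moss is a leaf — visit moss.
  Visit plum.
  At plum: go right to elm.
    At elm: no left child.
    Visit elm.
    At elm: go right to hop.
      At hop: no left child.
      Visit hop.
      At hop: go right to kale.
        At kale: go left to lime.
          At lime: no left child.
          Visit lime.
          At lime: go right to pear.
            pear is a leaf — visit pear.
        Visit kale.
        At kale: no right child.
Visit sage.
At sage: no right child.
Full in-order sequence: yew, moss, plum, elm, hop, lime, pear, kale, sage.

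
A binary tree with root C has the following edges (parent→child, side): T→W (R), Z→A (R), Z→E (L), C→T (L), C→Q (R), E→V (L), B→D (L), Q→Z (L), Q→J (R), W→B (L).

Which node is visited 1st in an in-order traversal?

In-order visits the left subtree, then the node, then the right subtree.
At C: go left to T.
  At T: no left child.
  Visit T.
  At T: go right to W.
    At W: go left to B.
      At B: go left to D.
        D is a leaf — visit D.
      Visit B.
      At B: no right child.
    Visit W.
    At W: no right child.
Visit C.
At C: go right to Q.
  At Q: go left to Z.
    At Z: go left to E.
      At E: go left to V.
        V is a leaf — visit V.
      Visit E.
      At E: no right child.
    Visit Z.
    At Z: go right to A.
      A is a leaf — visit A.
  Visit Q.
  At Q: go right to J.
    J is a leaf — visit J.
Full in-order sequence: T, D, B, W, C, V, E, Z, A, Q, J.

T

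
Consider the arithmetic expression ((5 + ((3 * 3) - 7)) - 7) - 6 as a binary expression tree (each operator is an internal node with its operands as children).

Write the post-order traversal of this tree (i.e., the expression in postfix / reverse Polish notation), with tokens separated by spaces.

5 3 3 * 7 - + 7 - 6 -

Post-order on an expression tree gives postfix notation: for each operator, emit left operand, right operand, then the operator.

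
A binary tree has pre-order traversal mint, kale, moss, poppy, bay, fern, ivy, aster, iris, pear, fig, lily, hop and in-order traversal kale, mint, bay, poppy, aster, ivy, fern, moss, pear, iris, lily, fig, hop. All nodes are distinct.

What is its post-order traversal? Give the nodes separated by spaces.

kale bay aster ivy fern poppy pear lily hop fig iris moss mint

The first element of pre-order is the root; it splits in-order into left and right subtrees.
Root mint: left subtree has 1 node {kale}, right has 11 {bay, poppy, aster, ivy, fern, moss, pear, iris, lily, fig, hop}.
  Root moss: left subtree has 5 nodes {bay, poppy, aster, ivy, fern}, right has 5 {pear, iris, lily, fig, hop}.
    Root poppy: left subtree has 1 node {bay}, right has 3 {aster, ivy, fern}.
      Root fern: left subtree has 2 nodes {aster, ivy}, right has 0 { }.
        Root ivy: left subtree has 1 node {aster}, right has 0 { }.
    Root iris: left subtree has 1 node {pear}, right has 3 {lily, fig, hop}.
      Root fig: left subtree has 1 node {lily}, right has 1 {hop}.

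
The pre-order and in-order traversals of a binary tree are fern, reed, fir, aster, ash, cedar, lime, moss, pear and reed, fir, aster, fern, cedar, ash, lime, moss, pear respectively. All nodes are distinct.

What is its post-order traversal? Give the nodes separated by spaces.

aster fir reed cedar pear moss lime ash fern

The first element of pre-order is the root; it splits in-order into left and right subtrees.
Root fern: left subtree has 3 nodes {reed, fir, aster}, right has 5 {cedar, ash, lime, moss, pear}.
  Root reed: left subtree has 0 nodes { }, right has 2 {fir, aster}.
    Root fir: left subtree has 0 nodes { }, right has 1 {aster}.
  Root ash: left subtree has 1 node {cedar}, right has 3 {lime, moss, pear}.
    Root lime: left subtree has 0 nodes { }, right has 2 {moss, pear}.
      Root moss: left subtree has 0 nodes { }, right has 1 {pear}.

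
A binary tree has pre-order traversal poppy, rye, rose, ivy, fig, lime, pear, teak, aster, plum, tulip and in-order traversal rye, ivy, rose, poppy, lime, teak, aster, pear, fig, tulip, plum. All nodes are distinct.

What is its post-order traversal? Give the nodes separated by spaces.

The first element of pre-order is the root; it splits in-order into left and right subtrees.
Root poppy: left subtree has 3 nodes {rye, ivy, rose}, right has 7 {lime, teak, aster, pear, fig, tulip, plum}.
  Root rye: left subtree has 0 nodes { }, right has 2 {ivy, rose}.
    Root rose: left subtree has 1 node {ivy}, right has 0 { }.
  Root fig: left subtree has 4 nodes {lime, teak, aster, pear}, right has 2 {tulip, plum}.
    Root lime: left subtree has 0 nodes { }, right has 3 {teak, aster, pear}.
      Root pear: left subtree has 2 nodes {teak, aster}, right has 0 { }.
        Root teak: left subtree has 0 nodes { }, right has 1 {aster}.
    Root plum: left subtree has 1 node {tulip}, right has 0 { }.

ivy rose rye aster teak pear lime tulip plum fig poppy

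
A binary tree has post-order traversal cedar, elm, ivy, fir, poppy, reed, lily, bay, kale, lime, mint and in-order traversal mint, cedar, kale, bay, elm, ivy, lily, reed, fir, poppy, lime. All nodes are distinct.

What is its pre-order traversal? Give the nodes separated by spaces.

mint lime kale cedar bay lily ivy elm reed poppy fir

The last element of post-order is the root; it splits in-order into left and right subtrees.
Root mint: left subtree has 0 nodes { }, right has 10 {cedar, kale, bay, elm, ivy, lily, reed, fir, poppy, lime}.
  Root lime: left subtree has 9 nodes {cedar, kale, bay, elm, ivy, lily, reed, fir, poppy}, right has 0 { }.
    Root kale: left subtree has 1 node {cedar}, right has 7 {bay, elm, ivy, lily, reed, fir, poppy}.
      Root bay: left subtree has 0 nodes { }, right has 6 {elm, ivy, lily, reed, fir, poppy}.
        Root lily: left subtree has 2 nodes {elm, ivy}, right has 3 {reed, fir, poppy}.
          Root ivy: left subtree has 1 node {elm}, right has 0 { }.
          Root reed: left subtree has 0 nodes { }, right has 2 {fir, poppy}.
            Root poppy: left subtree has 1 node {fir}, right has 0 { }.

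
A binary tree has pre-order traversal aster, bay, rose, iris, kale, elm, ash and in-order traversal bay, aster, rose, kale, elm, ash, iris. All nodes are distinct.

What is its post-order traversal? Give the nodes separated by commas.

bay, ash, elm, kale, iris, rose, aster

The first element of pre-order is the root; it splits in-order into left and right subtrees.
Root aster: left subtree has 1 node {bay}, right has 5 {rose, kale, elm, ash, iris}.
  Root rose: left subtree has 0 nodes { }, right has 4 {kale, elm, ash, iris}.
    Root iris: left subtree has 3 nodes {kale, elm, ash}, right has 0 { }.
      Root kale: left subtree has 0 nodes { }, right has 2 {elm, ash}.
        Root elm: left subtree has 0 nodes { }, right has 1 {ash}.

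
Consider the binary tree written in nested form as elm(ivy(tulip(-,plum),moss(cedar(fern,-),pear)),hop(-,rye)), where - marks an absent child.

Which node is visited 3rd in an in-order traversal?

In-order visits the left subtree, then the node, then the right subtree.
At elm: go left to ivy.
  At ivy: go left to tulip.
    At tulip: no left child.
    Visit tulip.
    At tulip: go right to plum.
      plum is a leaf — visit plum.
  Visit ivy.
  At ivy: go right to moss.
    At moss: go left to cedar.
      At cedar: go left to fern.
        fern is a leaf — visit fern.
      Visit cedar.
      At cedar: no right child.
    Visit moss.
    At moss: go right to pear.
      pear is a leaf — visit pear.
Visit elm.
At elm: go right to hop.
  At hop: no left child.
  Visit hop.
  At hop: go right to rye.
    rye is a leaf — visit rye.
Full in-order sequence: tulip, plum, ivy, fern, cedar, moss, pear, elm, hop, rye.

ivy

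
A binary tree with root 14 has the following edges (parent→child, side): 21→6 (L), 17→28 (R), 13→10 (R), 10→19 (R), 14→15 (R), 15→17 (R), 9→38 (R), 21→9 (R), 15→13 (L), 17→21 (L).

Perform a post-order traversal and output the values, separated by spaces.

Post-order visits the left subtree, then the right subtree, then the node.
At 14: no left child.
At 14: go right to 15.
  At 15: go left to 13.
    At 13: no left child.
    At 13: go right to 10.
      At 10: no left child.
      At 10: go right to 19.
        19 is a leaf — visit 19.
      Visit 10.
    Visit 13.
  At 15: go right to 17.
    At 17: go left to 21.
      At 21: go left to 6.
        6 is a leaf — visit 6.
      At 21: go right to 9.
        At 9: no left child.
        At 9: go right to 38.
          38 is a leaf — visit 38.
        Visit 9.
      Visit 21.
    At 17: go right to 28.
      28 is a leaf — visit 28.
    Visit 17.
  Visit 15.
Visit 14.

19 10 13 6 38 9 21 28 17 15 14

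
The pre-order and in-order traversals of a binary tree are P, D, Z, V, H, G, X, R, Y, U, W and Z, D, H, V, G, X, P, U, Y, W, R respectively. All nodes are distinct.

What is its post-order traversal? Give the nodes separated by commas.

The first element of pre-order is the root; it splits in-order into left and right subtrees.
Root P: left subtree has 6 nodes {Z, D, H, V, G, X}, right has 4 {U, Y, W, R}.
  Root D: left subtree has 1 node {Z}, right has 4 {H, V, G, X}.
    Root V: left subtree has 1 node {H}, right has 2 {G, X}.
      Root G: left subtree has 0 nodes { }, right has 1 {X}.
  Root R: left subtree has 3 nodes {U, Y, W}, right has 0 { }.
    Root Y: left subtree has 1 node {U}, right has 1 {W}.

Z, H, X, G, V, D, U, W, Y, R, P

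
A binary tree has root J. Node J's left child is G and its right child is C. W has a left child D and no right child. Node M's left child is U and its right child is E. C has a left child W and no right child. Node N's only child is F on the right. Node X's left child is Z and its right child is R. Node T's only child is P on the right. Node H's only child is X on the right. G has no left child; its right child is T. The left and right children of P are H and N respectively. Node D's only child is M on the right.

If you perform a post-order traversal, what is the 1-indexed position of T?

Post-order visits the left subtree, then the right subtree, then the node.
At J: go left to G.
  At G: no left child.
  At G: go right to T.
    At T: no left child.
    At T: go right to P.
      At P: go left to H.
        At H: no left child.
        At H: go right to X.
          At X: go left to Z.
            Z is a leaf — visit Z.
          At X: go right to R.
            R is a leaf — visit R.
          Visit X.
        Visit H.
      At P: go right to N.
        At N: no left child.
        At N: go right to F.
          F is a leaf — visit F.
        Visit N.
      Visit P.
    Visit T.
  Visit G.
At J: go right to C.
  At C: go left to W.
    At W: go left to D.
      At D: no left child.
      At D: go right to M.
        At M: go left to U.
          U is a leaf — visit U.
        At M: go right to E.
          E is a leaf — visit E.
        Visit M.
      Visit D.
    At W: no right child.
    Visit W.
  At C: no right child.
  Visit C.
Visit J.
Full post-order sequence: Z, R, X, H, F, N, P, T, G, U, E, M, D, W, C, J.

8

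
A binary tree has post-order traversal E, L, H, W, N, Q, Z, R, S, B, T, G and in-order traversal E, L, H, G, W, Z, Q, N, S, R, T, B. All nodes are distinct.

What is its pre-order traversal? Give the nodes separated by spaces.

The last element of post-order is the root; it splits in-order into left and right subtrees.
Root G: left subtree has 3 nodes {E, L, H}, right has 8 {W, Z, Q, N, S, R, T, B}.
  Root H: left subtree has 2 nodes {E, L}, right has 0 { }.
    Root L: left subtree has 1 node {E}, right has 0 { }.
  Root T: left subtree has 6 nodes {W, Z, Q, N, S, R}, right has 1 {B}.
    Root S: left subtree has 4 nodes {W, Z, Q, N}, right has 1 {R}.
      Root Z: left subtree has 1 node {W}, right has 2 {Q, N}.
        Root Q: left subtree has 0 nodes { }, right has 1 {N}.

G H L E T S Z W Q N R B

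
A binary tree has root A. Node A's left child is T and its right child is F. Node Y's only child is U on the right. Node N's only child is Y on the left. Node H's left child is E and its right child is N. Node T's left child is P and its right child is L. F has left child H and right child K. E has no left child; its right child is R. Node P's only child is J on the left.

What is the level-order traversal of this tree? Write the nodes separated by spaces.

A T F P L H K J E N R Y U

Level-order visits nodes level by level from the root, left to right within each level.
Level 0: A
Level 1: T, F
Level 2: P, L, H, K
Level 3: J, E, N
Level 4: R, Y
Level 5: U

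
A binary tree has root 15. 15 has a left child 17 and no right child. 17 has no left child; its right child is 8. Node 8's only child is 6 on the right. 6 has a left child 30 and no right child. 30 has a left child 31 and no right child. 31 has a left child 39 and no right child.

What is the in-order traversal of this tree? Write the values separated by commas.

In-order visits the left subtree, then the node, then the right subtree.
At 15: go left to 17.
  At 17: no left child.
  Visit 17.
  At 17: go right to 8.
    At 8: no left child.
    Visit 8.
    At 8: go right to 6.
      At 6: go left to 30.
        At 30: go left to 31.
          At 31: go left to 39.
            39 is a leaf — visit 39.
          Visit 31.
          At 31: no right child.
        Visit 30.
        At 30: no right child.
      Visit 6.
      At 6: no right child.
Visit 15.
At 15: no right child.

17, 8, 39, 31, 30, 6, 15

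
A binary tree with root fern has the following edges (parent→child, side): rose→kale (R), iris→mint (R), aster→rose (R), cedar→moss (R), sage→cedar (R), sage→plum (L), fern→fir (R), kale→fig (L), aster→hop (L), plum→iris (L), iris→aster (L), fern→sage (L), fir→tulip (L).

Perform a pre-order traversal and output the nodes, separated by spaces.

Pre-order visits the node, then its left subtree, then its right subtree.
Visit fern.
At fern: go left to sage.
  Visit sage.
  At sage: go left to plum.
    Visit plum.
    At plum: go left to iris.
      Visit iris.
      At iris: go left to aster.
        Visit aster.
        At aster: go left to hop.
          hop is a leaf — visit hop.
        At aster: go right to rose.
          Visit rose.
          At rose: no left child.
          At rose: go right to kale.
            Visit kale.
            At kale: go left to fig.
              fig is a leaf — visit fig.
            At kale: no right child.
      At iris: go right to mint.
        mint is a leaf — visit mint.
    At plum: no right child.
  At sage: go right to cedar.
    Visit cedar.
    At cedar: no left child.
    At cedar: go right to moss.
      moss is a leaf — visit moss.
At fern: go right to fir.
  Visit fir.
  At fir: go left to tulip.
    tulip is a leaf — visit tulip.
  At fir: no right child.

fern sage plum iris aster hop rose kale fig mint cedar moss fir tulip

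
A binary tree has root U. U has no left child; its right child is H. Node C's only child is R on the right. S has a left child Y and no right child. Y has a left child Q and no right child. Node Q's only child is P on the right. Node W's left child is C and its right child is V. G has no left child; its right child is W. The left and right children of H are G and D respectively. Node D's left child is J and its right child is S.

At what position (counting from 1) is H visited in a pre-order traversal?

2

Pre-order visits the node, then its left subtree, then its right subtree.
Visit U.
At U: no left child.
At U: go right to H.
  Visit H.
  At H: go left to G.
    Visit G.
    At G: no left child.
    At G: go right to W.
      Visit W.
      At W: go left to C.
        Visit C.
        At C: no left child.
        At C: go right to R.
          R is a leaf — visit R.
      At W: go right to V.
        V is a leaf — visit V.
  At H: go right to D.
    Visit D.
    At D: go left to J.
      J is a leaf — visit J.
    At D: go right to S.
      Visit S.
      At S: go left to Y.
        Visit Y.
        At Y: go left to Q.
          Visit Q.
          At Q: no left child.
          At Q: go right to P.
            P is a leaf — visit P.
        At Y: no right child.
      At S: no right child.
Full pre-order sequence: U, H, G, W, C, R, V, D, J, S, Y, Q, P.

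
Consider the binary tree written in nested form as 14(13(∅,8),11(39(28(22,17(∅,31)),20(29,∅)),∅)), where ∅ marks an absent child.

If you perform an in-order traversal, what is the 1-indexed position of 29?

In-order visits the left subtree, then the node, then the right subtree.
At 14: go left to 13.
  At 13: no left child.
  Visit 13.
  At 13: go right to 8.
    8 is a leaf — visit 8.
Visit 14.
At 14: go right to 11.
  At 11: go left to 39.
    At 39: go left to 28.
      At 28: go left to 22.
        22 is a leaf — visit 22.
      Visit 28.
      At 28: go right to 17.
        At 17: no left child.
        Visit 17.
        At 17: go right to 31.
          31 is a leaf — visit 31.
    Visit 39.
    At 39: go right to 20.
      At 20: go left to 29.
        29 is a leaf — visit 29.
      Visit 20.
      At 20: no right child.
  Visit 11.
  At 11: no right child.
Full in-order sequence: 13, 8, 14, 22, 28, 17, 31, 39, 29, 20, 11.

9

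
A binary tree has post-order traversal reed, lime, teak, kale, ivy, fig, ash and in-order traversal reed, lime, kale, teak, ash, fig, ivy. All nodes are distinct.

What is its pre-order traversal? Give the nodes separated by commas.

ash, kale, lime, reed, teak, fig, ivy

The last element of post-order is the root; it splits in-order into left and right subtrees.
Root ash: left subtree has 4 nodes {reed, lime, kale, teak}, right has 2 {fig, ivy}.
  Root kale: left subtree has 2 nodes {reed, lime}, right has 1 {teak}.
    Root lime: left subtree has 1 node {reed}, right has 0 { }.
  Root fig: left subtree has 0 nodes { }, right has 1 {ivy}.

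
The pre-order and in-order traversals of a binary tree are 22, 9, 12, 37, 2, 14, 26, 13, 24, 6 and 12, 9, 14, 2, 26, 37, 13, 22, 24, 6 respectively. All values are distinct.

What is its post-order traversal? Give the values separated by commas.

12, 14, 26, 2, 13, 37, 9, 6, 24, 22

The first element of pre-order is the root; it splits in-order into left and right subtrees.
Root 22: left subtree has 7 nodes {12, 9, 14, 2, 26, 37, 13}, right has 2 {24, 6}.
  Root 9: left subtree has 1 node {12}, right has 5 {14, 2, 26, 37, 13}.
    Root 37: left subtree has 3 nodes {14, 2, 26}, right has 1 {13}.
      Root 2: left subtree has 1 node {14}, right has 1 {26}.
  Root 24: left subtree has 0 nodes { }, right has 1 {6}.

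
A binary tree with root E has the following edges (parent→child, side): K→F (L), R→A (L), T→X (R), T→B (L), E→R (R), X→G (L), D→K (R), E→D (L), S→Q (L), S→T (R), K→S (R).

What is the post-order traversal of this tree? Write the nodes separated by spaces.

Post-order visits the left subtree, then the right subtree, then the node.
At E: go left to D.
  At D: no left child.
  At D: go right to K.
    At K: go left to F.
      F is a leaf — visit F.
    At K: go right to S.
      At S: go left to Q.
        Q is a leaf — visit Q.
      At S: go right to T.
        At T: go left to B.
          B is a leaf — visit B.
        At T: go right to X.
          At X: go left to G.
            G is a leaf — visit G.
          At X: no right child.
          Visit X.
        Visit T.
      Visit S.
    Visit K.
  Visit D.
At E: go right to R.
  At R: go left to A.
    A is a leaf — visit A.
  At R: no right child.
  Visit R.
Visit E.

F Q B G X T S K D A R E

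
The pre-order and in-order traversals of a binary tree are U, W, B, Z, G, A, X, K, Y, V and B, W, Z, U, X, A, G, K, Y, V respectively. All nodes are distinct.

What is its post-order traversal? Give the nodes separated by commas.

B, Z, W, X, A, V, Y, K, G, U

The first element of pre-order is the root; it splits in-order into left and right subtrees.
Root U: left subtree has 3 nodes {B, W, Z}, right has 6 {X, A, G, K, Y, V}.
  Root W: left subtree has 1 node {B}, right has 1 {Z}.
  Root G: left subtree has 2 nodes {X, A}, right has 3 {K, Y, V}.
    Root A: left subtree has 1 node {X}, right has 0 { }.
    Root K: left subtree has 0 nodes { }, right has 2 {Y, V}.
      Root Y: left subtree has 0 nodes { }, right has 1 {V}.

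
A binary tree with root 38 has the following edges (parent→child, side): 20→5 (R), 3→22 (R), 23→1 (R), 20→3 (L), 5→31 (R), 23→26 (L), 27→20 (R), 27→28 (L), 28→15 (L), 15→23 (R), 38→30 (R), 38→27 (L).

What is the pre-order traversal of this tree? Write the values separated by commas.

38, 27, 28, 15, 23, 26, 1, 20, 3, 22, 5, 31, 30

Pre-order visits the node, then its left subtree, then its right subtree.
Visit 38.
At 38: go left to 27.
  Visit 27.
  At 27: go left to 28.
    Visit 28.
    At 28: go left to 15.
      Visit 15.
      At 15: no left child.
      At 15: go right to 23.
        Visit 23.
        At 23: go left to 26.
          26 is a leaf — visit 26.
        At 23: go right to 1.
          1 is a leaf — visit 1.
    At 28: no right child.
  At 27: go right to 20.
    Visit 20.
    At 20: go left to 3.
      Visit 3.
      At 3: no left child.
      At 3: go right to 22.
        22 is a leaf — visit 22.
    At 20: go right to 5.
      Visit 5.
      At 5: no left child.
      At 5: go right to 31.
        31 is a leaf — visit 31.
At 38: go right to 30.
  30 is a leaf — visit 30.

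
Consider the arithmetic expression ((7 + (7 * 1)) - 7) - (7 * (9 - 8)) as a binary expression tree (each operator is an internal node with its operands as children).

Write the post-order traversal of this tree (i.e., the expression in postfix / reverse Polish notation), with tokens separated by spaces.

Post-order on an expression tree gives postfix notation: for each operator, emit left operand, right operand, then the operator.

7 7 1 * + 7 - 7 9 8 - * -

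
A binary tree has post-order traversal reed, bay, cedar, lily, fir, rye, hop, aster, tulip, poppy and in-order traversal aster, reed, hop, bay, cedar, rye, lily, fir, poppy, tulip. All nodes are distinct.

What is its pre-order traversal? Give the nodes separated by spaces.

The last element of post-order is the root; it splits in-order into left and right subtrees.
Root poppy: left subtree has 8 nodes {aster, reed, hop, bay, cedar, rye, lily, fir}, right has 1 {tulip}.
  Root aster: left subtree has 0 nodes { }, right has 7 {reed, hop, bay, cedar, rye, lily, fir}.
    Root hop: left subtree has 1 node {reed}, right has 5 {bay, cedar, rye, lily, fir}.
      Root rye: left subtree has 2 nodes {bay, cedar}, right has 2 {lily, fir}.
        Root cedar: left subtree has 1 node {bay}, right has 0 { }.
        Root fir: left subtree has 1 node {lily}, right has 0 { }.

poppy aster hop reed rye cedar bay fir lily tulip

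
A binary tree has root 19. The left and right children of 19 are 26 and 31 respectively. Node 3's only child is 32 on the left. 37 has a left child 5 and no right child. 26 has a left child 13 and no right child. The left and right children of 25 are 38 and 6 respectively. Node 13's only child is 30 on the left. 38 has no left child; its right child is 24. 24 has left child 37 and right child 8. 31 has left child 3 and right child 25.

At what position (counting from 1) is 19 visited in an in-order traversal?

4

In-order visits the left subtree, then the node, then the right subtree.
At 19: go left to 26.
  At 26: go left to 13.
    At 13: go left to 30.
      30 is a leaf — visit 30.
    Visit 13.
    At 13: no right child.
  Visit 26.
  At 26: no right child.
Visit 19.
At 19: go right to 31.
  At 31: go left to 3.
    At 3: go left to 32.
      32 is a leaf — visit 32.
    Visit 3.
    At 3: no right child.
  Visit 31.
  At 31: go right to 25.
    At 25: go left to 38.
      At 38: no left child.
      Visit 38.
      At 38: go right to 24.
        At 24: go left to 37.
          At 37: go left to 5.
            5 is a leaf — visit 5.
          Visit 37.
          At 37: no right child.
        Visit 24.
        At 24: go right to 8.
          8 is a leaf — visit 8.
    Visit 25.
    At 25: go right to 6.
      6 is a leaf — visit 6.
Full in-order sequence: 30, 13, 26, 19, 32, 3, 31, 38, 5, 37, 24, 8, 25, 6.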